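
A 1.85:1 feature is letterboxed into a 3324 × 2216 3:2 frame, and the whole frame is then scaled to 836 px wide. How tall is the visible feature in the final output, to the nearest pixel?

452 px

At 3324×2216 the feature is width-limited, so height = 3324 / 1.850 ≈ 1796.76 px.
The frame scales by 836/3324 = 0.2515; 1796.76 × 0.2515 ≈ 451.89 px.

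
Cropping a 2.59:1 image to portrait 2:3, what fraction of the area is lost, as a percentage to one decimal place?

74.3%

The height stays; only width is cut (since portrait 2:3 is narrower than 2.59:1).
Area ratio = (0.667)/(2.590) = 25.74%; the remaining 74.26% is cropped out.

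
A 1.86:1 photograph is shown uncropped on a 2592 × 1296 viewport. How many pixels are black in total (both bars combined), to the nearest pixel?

235146 pixels

Since 1.860 < 2.000, the photograph is height-limited.
That makes the image 2410.5600 px wide (1296 × 1.860).
Black = 2592 − 2410.5600 = 181.4400 px.
Bar area = 181.4400 × 1296 ≈ 235146 px.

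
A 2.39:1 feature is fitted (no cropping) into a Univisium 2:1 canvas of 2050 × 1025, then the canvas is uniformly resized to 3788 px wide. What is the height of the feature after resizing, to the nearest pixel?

1585 px

In the 2050×1025 frame the feature fills the width: height = 2050 / 2.390 ≈ 857.74 px.
Scaling 2050 → 3788 is ×1.8478, so the height becomes 857.74 × 1.8478 ≈ 1584.94 px.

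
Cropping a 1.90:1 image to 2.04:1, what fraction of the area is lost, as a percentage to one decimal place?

The width stays; only height is cut (since 2.04:1 is wider than 1.90:1).
Area ratio = (1.900)/(2.040) = 93.14%; the remaining 6.86% is cropped out.

6.9%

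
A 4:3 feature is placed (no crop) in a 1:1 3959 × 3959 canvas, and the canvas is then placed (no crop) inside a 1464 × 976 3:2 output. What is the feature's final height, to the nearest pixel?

732 px

Inside the 3959×3959 canvas the feature is width-limited at 3959.00 × 2969.25.
The 1:1 canvas is height-limited in 1464×976, giving 976.00 × 976.00; scale factor 0.2465.
So the feature's height is 2969.25 × 0.2465 ≈ 732.00.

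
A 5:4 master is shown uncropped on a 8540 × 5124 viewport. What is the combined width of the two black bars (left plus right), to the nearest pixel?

Since 1.250 < 1.667, the master is height-limited.
That makes the image 6405.00 px wide (5124 × 5/4).
Black = 8540 − 6405.00 = 2135.00 px.

2135 px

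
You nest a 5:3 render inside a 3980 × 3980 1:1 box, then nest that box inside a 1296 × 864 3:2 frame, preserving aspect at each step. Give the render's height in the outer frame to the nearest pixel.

518 px

5:3 in 3980×3980: fills the width, so the render is 3980.00 × 2388.00.
The 1:1 canvas is height-limited in 1296×864, giving 864.00 × 864.00; scale factor 0.2171.
Applying the same ×0.2171: 2388.00 → 518.40.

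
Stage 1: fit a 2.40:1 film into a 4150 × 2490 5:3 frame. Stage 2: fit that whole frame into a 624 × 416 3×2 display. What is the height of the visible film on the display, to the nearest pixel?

260 px

First fit — 2.40:1 into 4150×2490 spans the width: 4150.00 × 1729.17.
Second fit — the 5:3 canvas into 624×416 spans the width: 624.00 × 374.40 (×0.1504 from 4150×2490).
Applying the same ×0.1504: 1729.17 → 260.00.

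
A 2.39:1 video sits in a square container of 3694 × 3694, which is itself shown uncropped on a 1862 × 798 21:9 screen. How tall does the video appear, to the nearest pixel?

334 px

Inside the 3694×3694 canvas the video is width-limited at 3694.00 × 1545.61.
The square canvas is height-limited in 1862×798, giving 798.00 × 798.00; scale factor 0.2160.
The video scales with it: height 1545.61 × 0.2160 ≈ 333.89.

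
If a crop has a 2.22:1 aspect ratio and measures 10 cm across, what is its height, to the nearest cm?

5 cm

10 / 2.220 = 4.50.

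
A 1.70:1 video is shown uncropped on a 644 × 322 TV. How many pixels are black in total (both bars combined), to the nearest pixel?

1.70:1 is narrower than Univisium 2:1, so it spans the full height.
That makes the image 547.4000 px wide (322 × 1.700).
644 − 547.4000 = 96.6000 px of bars.
Bar area = 96.6000 × 322 ≈ 31105 px.

31105 pixels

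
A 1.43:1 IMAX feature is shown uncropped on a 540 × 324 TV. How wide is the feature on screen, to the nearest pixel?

463 px

Since 1.430 < 1.667, the feature is height-limited.
Content width = 324 × 1.430 ≈ 463.32 px.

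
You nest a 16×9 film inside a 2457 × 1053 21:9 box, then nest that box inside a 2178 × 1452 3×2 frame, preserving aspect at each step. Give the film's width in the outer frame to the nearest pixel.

1659 px

First fit — 16×9 into 2457×1053 spans the height: 1872.00 × 1053.00.
Second fit — the 21:9 canvas into 2178×1452 spans the width: 2178.00 × 933.43 (×0.8864 from 2457×1053).
The film scales with it: width 1872.00 × 0.8864 ≈ 1659.43.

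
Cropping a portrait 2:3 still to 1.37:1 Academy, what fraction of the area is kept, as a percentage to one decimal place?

1.37:1 Academy is wider than portrait 2:3, so the crop keeps the full width and trims the height.
Fraction kept = (0.667)/(1.370) ≈ 48.66%.

48.7%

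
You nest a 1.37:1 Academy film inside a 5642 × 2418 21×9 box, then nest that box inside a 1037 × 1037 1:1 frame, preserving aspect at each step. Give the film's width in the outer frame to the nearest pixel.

609 px

First fit — 1.37:1 Academy into 5642×2418 spans the height: 3312.66 × 2418.00.
The 21×9 canvas is width-limited in 1037×1037, giving 1037.00 × 444.43; scale factor 0.1838.
So the film's width is 3312.66 × 0.1838 ≈ 608.87.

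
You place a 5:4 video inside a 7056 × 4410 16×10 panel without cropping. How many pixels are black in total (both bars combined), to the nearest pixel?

6806835 pixels

5:4 is narrower than 16×10, so it spans the full height.
The video is 4410 × 5/4 ≈ 5512.5000 px wide.
Black = 7056 − 5512.5000 = 1543.5000 px.
Bar area = 1543.5000 × 4410 ≈ 6806835 px.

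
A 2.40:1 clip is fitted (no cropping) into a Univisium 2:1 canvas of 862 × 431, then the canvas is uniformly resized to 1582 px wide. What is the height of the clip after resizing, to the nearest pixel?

659 px

At 862×431 the clip is width-limited, so height = 862 / 2.400 ≈ 359.17 px.
Resizing to 1582 px wide multiplies everything by 1.8353: 359.17 → 659.17 px.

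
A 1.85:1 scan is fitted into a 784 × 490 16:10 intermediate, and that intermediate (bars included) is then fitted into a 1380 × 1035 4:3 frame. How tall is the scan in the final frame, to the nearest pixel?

746 px

Inside the 784×490 canvas the scan is width-limited at 784.00 × 423.78.
The 16:10 canvas is width-limited in 1380×1035, giving 1380.00 × 862.50; scale factor 1.7602.
The scan scales with it: height 423.78 × 1.7602 ≈ 745.95.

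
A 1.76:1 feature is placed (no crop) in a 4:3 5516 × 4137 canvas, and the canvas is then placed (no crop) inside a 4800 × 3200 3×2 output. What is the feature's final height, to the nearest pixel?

First fit — 1.76:1 into 5516×4137 spans the width: 5516.00 × 3134.09.
The 4:3 canvas is height-limited in 4800×3200, giving 4266.67 × 3200.00; scale factor 0.7735.
The feature scales with it: height 3134.09 × 0.7735 ≈ 2424.24.

2424 px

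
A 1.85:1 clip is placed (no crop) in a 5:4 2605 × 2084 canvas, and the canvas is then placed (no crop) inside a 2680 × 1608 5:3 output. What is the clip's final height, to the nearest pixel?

First fit — 1.85:1 into 2605×2084 spans the width: 2605.00 × 1408.11.
The 5:4 canvas is height-limited in 2680×1608, giving 2010.00 × 1608.00; scale factor 0.7716.
The clip scales with it: height 1408.11 × 0.7716 ≈ 1086.49.

1086 px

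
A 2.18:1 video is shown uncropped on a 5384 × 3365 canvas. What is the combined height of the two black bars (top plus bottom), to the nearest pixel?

895 px

2.18:1 is wider than 16×10, so it spans the full width.
Content height = 5384 / 2.180 ≈ 2469.72 px.
Black = 3365 − 2469.72 = 895.28 px.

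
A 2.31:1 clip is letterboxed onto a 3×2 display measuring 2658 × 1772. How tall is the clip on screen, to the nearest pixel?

2.31:1 (2.310) > 3×2 (1.500), so the clip fills the width.
That makes the image 1150.65 px tall (2658 / 2.310).

1151 px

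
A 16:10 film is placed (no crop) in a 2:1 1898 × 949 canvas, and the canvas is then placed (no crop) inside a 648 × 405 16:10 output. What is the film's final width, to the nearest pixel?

518 px

Inside the 1898×949 canvas the film is height-limited at 1518.40 × 949.00.
2:1 in 648×405: fills the width, so the intermediate becomes 648.00 × 324.00 — a scale of ×0.3414.
The film scales with it: width 1518.40 × 0.3414 ≈ 518.40.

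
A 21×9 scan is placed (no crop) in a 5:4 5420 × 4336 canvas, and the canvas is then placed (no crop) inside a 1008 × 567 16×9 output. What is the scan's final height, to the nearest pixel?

304 px

Inside the 5420×4336 canvas the scan is width-limited at 5420.00 × 2322.86.
The 5:4 canvas is height-limited in 1008×567, giving 708.75 × 567.00; scale factor 0.1308.
The scan scales with it: height 2322.86 × 0.1308 ≈ 303.75.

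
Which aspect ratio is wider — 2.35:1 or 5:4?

2.35 and 5:4 = 1.25; 2.35 > 1.25.

2.35:1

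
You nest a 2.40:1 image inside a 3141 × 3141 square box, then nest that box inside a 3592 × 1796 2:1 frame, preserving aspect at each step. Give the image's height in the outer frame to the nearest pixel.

748 px

2.40:1 in 3141×3141: fills the width, so the image is 3141.00 × 1308.75.
The square canvas is height-limited in 3592×1796, giving 1796.00 × 1796.00; scale factor 0.5718.
Applying the same ×0.5718: 1308.75 → 748.33.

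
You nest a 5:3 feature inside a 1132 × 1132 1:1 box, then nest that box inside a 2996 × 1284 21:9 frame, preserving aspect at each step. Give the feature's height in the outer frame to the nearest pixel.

5:3 in 1132×1132: fills the width, so the feature is 1132.00 × 679.20.
The 1:1 canvas is height-limited in 2996×1284, giving 1284.00 × 1284.00; scale factor 1.1343.
So the feature's height is 679.20 × 1.1343 ≈ 770.40.

770 px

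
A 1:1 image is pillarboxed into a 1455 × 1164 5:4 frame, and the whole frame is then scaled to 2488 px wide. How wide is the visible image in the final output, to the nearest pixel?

Fitted into 1455×1164, the image spans the height; its width is 1164 × 1/1 ≈ 1164.00 px.
Scaling 1455 → 2488 is ×1.7100, so the width becomes 1164.00 × 1.7100 ≈ 1990.40 px.

1990 px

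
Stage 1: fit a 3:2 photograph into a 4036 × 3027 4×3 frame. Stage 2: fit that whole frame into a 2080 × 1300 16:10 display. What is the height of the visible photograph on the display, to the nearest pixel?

1156 px

Inside the 4036×3027 canvas the photograph is width-limited at 4036.00 × 2690.67.
4×3 in 2080×1300: fills the height, so the intermediate becomes 1733.33 × 1300.00 — a scale of ×0.4295.
So the photograph's height is 2690.67 × 0.4295 ≈ 1155.56.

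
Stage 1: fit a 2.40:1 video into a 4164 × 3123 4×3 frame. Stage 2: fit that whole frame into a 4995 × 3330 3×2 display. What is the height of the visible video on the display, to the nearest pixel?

1850 px

Inside the 4164×3123 canvas the video is width-limited at 4164.00 × 1735.00.
4×3 in 4995×3330: fills the height, so the intermediate becomes 4440.00 × 3330.00 — a scale of ×1.0663.
The video scales with it: height 1735.00 × 1.0663 ≈ 1850.00.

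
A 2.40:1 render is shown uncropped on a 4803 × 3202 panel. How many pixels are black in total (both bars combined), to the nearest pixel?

5767202 pixels

Since 2.400 > 1.500, the render is width-limited.
That makes the image 2001.2500 px tall (4803 / 2.400).
Leftover height: 3202 − 2001.2500 = 1200.7500 px.
Bar area = 1200.7500 × 4803 ≈ 5767202 px.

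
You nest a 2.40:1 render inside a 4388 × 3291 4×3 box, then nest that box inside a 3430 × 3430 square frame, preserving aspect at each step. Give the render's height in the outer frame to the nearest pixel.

First fit — 2.40:1 into 4388×3291 spans the width: 4388.00 × 1828.33.
4×3 in 3430×3430: fills the width, so the intermediate becomes 3430.00 × 2572.50 — a scale of ×0.7817.
The render scales with it: height 1828.33 × 0.7817 ≈ 1429.17.

1429 px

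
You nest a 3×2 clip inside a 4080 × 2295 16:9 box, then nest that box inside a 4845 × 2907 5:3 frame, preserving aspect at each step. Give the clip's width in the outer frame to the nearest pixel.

First fit — 3×2 into 4080×2295 spans the height: 3442.50 × 2295.00.
The 16:9 canvas is width-limited in 4845×2907, giving 4845.00 × 2725.31; scale factor 1.1875.
The clip scales with it: width 3442.50 × 1.1875 ≈ 4087.97.

4088 px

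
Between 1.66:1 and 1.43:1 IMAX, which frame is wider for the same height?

1.66:1

1.66 and 1.43; 1.66 > 1.43.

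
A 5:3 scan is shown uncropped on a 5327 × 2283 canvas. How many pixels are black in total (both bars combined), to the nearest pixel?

3474726 pixels

5:3 is narrower than 21×9, so it spans the full height.
The scan is 2283 × 5/3 ≈ 3805.0000 px wide.
Leftover width: 5327 − 3805.0000 = 1522.0000 px.
Across the 2283-px span: 1522.0000 × 2283 ≈ 3474726 px.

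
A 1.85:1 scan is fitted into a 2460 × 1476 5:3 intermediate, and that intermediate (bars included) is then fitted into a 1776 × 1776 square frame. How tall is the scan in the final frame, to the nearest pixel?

960 px

Inside the 2460×1476 canvas the scan is width-limited at 2460.00 × 1329.73.
Second fit — the 5:3 canvas into 1776×1776 spans the width: 1776.00 × 1065.60 (×0.7220 from 2460×1476).
Applying the same ×0.7220: 1329.73 → 960.00.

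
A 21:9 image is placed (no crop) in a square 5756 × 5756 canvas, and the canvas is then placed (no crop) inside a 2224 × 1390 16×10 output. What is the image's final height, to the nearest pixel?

First fit — 21:9 into 5756×5756 spans the width: 5756.00 × 2466.86.
square in 2224×1390: fills the height, so the intermediate becomes 1390.00 × 1390.00 — a scale of ×0.2415.
The image scales with it: height 2466.86 × 0.2415 ≈ 595.71.

596 px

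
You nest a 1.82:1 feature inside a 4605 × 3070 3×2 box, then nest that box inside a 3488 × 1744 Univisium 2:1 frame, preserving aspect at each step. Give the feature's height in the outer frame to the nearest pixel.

1437 px

1.82:1 in 4605×3070: fills the width, so the feature is 4605.00 × 2530.22.
Second fit — the 3×2 canvas into 3488×1744 spans the height: 2616.00 × 1744.00 (×0.5681 from 4605×3070).
So the feature's height is 2530.22 × 0.5681 ≈ 1437.36.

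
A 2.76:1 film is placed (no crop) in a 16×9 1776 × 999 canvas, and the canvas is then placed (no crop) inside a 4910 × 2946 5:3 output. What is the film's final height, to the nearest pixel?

2.76:1 in 1776×999: fills the width, so the film is 1776.00 × 643.48.
Second fit — the 16×9 canvas into 4910×2946 spans the width: 4910.00 × 2761.88 (×2.7646 from 1776×999).
Applying the same ×2.7646: 643.48 → 1778.99.

1779 px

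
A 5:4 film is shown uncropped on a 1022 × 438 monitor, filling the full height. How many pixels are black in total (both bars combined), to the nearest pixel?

207831 pixels

The film is 438 × 5/4 ≈ 547.5000 px wide.
Black = 1022 − 547.5000 = 474.5000 px.
Across the 438-px span: 474.5000 × 438 ≈ 207831 px.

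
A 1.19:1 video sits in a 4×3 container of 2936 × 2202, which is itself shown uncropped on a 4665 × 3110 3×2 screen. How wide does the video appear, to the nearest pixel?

Inside the 2936×2202 canvas the video is height-limited at 2620.38 × 2202.00.
The 4×3 canvas is height-limited in 4665×3110, giving 4146.67 × 3110.00; scale factor 1.4124.
Applying the same ×1.4124: 2620.38 → 3700.90.

3701 px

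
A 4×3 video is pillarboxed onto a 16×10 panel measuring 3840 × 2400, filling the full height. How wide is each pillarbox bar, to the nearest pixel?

320 px

Content width = 2400 × 4/3 ≈ 3200.00 px.
Leftover width: 3840 − 3200.00 = 640.00 px → 320.00 each side.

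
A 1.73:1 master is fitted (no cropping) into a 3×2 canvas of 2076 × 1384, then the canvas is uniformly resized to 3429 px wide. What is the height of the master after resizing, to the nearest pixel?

At 2076×1384 the master is width-limited, so height = 2076 / 1.730 ≈ 1200.00 px.
The frame scales by 3429/2076 = 1.6517; 1200.00 × 1.6517 ≈ 1982.08 px.

1982 px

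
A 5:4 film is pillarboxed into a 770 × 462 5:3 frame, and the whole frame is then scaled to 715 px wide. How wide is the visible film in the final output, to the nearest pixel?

At 770×462 the film is height-limited, so width = 462 × 5/4 ≈ 577.50 px.
Resizing to 715 px wide multiplies everything by 0.9286: 577.50 → 536.25 px.

536 px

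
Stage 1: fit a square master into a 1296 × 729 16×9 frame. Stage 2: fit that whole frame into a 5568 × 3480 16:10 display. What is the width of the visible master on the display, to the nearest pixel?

3132 px

square in 1296×729: fills the height, so the master is 729.00 × 729.00.
Second fit — the 16×9 canvas into 5568×3480 spans the width: 5568.00 × 3132.00 (×4.2963 from 1296×729).
Applying the same ×4.2963: 729.00 → 3132.00.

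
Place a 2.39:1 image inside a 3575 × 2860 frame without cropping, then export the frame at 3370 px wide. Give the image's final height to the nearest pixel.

At 3575×2860 the image is width-limited, so height = 3575 / 2.390 ≈ 1495.82 px.
Resizing to 3370 px wide multiplies everything by 0.9427: 1495.82 → 1410.04 px.

1410 px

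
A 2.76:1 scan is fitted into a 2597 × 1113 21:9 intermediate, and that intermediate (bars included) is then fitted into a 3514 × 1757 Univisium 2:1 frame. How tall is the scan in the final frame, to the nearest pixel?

Inside the 2597×1113 canvas the scan is width-limited at 2597.00 × 940.94.
21:9 in 3514×1757: fills the width, so the intermediate becomes 3514.00 × 1506.00 — a scale of ×1.3531.
So the scan's height is 940.94 × 1.3531 ≈ 1273.19.

1273 px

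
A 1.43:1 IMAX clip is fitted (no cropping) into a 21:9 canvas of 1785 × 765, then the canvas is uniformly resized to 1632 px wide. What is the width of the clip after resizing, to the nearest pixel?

1000 px

In the 1785×765 frame the clip fills the height: width = 765 × 1.430 ≈ 1093.95 px.
The frame scales by 1632/1785 = 0.9143; 1093.95 × 0.9143 ≈ 1000.18 px.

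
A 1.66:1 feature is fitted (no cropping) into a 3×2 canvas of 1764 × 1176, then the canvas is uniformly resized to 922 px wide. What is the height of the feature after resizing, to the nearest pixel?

In the 1764×1176 frame the feature fills the width: height = 1764 / 1.660 ≈ 1062.65 px.
The frame scales by 922/1764 = 0.5227; 1062.65 × 0.5227 ≈ 555.42 px.

555 px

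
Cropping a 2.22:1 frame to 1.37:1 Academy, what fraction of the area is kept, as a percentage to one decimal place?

61.7%

Going from 2.22:1 to 1.37:1 Academy means cutting width while keeping height.
Fraction kept = (1.370)/(2.220) ≈ 61.71%.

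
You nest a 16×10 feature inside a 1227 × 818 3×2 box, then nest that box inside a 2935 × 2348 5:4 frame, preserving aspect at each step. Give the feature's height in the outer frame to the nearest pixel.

16×10 in 1227×818: fills the width, so the feature is 1227.00 × 766.88.
Second fit — the 3×2 canvas into 2935×2348 spans the width: 2935.00 × 1956.67 (×2.3920 from 1227×818).
Applying the same ×2.3920: 766.88 → 1834.38.

1834 px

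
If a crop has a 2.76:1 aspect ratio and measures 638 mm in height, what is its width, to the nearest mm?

At 2.76:1, 638 × 2.760 ≈ 1760.88.

1761 mm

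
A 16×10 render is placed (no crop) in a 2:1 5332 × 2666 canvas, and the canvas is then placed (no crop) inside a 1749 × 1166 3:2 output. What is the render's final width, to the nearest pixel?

Inside the 5332×2666 canvas the render is height-limited at 4265.60 × 2666.00.
The 2:1 canvas is width-limited in 1749×1166, giving 1749.00 × 874.50; scale factor 0.3280.
So the render's width is 4265.60 × 0.3280 ≈ 1399.20.

1399 px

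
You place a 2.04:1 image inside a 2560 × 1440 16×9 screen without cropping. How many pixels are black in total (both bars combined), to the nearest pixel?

2.04:1 (2.040) > 16×9 (1.778), so the image fills the width.
Content height = 2560 / 2.040 ≈ 1254.9020 px.
Black = 1440 − 1254.9020 = 185.0980 px.
Bar area = 185.0980 × 2560 ≈ 473851 px.

473851 pixels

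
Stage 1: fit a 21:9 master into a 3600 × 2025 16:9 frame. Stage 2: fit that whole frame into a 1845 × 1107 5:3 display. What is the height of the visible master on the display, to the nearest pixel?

21:9 in 3600×2025: fills the width, so the master is 3600.00 × 1542.86.
The 16:9 canvas is width-limited in 1845×1107, giving 1845.00 × 1037.81; scale factor 0.5125.
Applying the same ×0.5125: 1542.86 → 790.71.

791 px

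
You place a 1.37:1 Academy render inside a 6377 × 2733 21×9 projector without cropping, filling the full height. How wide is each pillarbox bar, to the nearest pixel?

That makes the image 3744.21 px wide (2733 × 1.370).
6377 − 3744.21 = 2632.79 px of bars (1316.39 each).

1316 px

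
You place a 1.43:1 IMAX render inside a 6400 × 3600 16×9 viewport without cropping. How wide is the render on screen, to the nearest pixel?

1.43:1 IMAX is narrower than 16×9, so it spans the full height.
That makes the image 5148.00 px wide (3600 × 1.430).

5148 px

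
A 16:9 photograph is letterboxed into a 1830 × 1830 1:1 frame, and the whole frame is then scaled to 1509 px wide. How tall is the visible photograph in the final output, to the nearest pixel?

849 px

Fitted into 1830×1830, the photograph spans the width; its height is 1830 × 9/16 ≈ 1029.38 px.
The frame scales by 1509/1830 = 0.8246; 1029.38 × 0.8246 ≈ 848.81 px.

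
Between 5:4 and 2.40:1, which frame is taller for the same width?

5:4

5:4 = 1.25 and 2.4; 2.4 > 1.25. The smaller width-to-height ratio is the taller frame.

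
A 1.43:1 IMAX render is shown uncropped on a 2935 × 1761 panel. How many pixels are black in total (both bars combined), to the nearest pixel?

733932 pixels

1.43:1 IMAX is narrower than 5:3, so it spans the full height.
Content width = 1761 × 1.430 ≈ 2518.2300 px.
Leftover width: 2935 − 2518.2300 = 416.7700 px.
That's 416.7700 × 1761 ≈ 733932 black pixels.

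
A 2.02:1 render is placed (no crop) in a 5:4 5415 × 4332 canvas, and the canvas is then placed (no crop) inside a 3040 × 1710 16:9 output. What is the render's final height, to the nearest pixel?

First fit — 2.02:1 into 5415×4332 spans the width: 5415.00 × 2680.69.
The 5:4 canvas is height-limited in 3040×1710, giving 2137.50 × 1710.00; scale factor 0.3947.
The render scales with it: height 2680.69 × 0.3947 ≈ 1058.17.

1058 px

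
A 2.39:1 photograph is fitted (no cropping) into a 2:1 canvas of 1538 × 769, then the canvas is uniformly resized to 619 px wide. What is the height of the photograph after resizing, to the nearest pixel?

259 px

At 1538×769 the photograph is width-limited, so height = 1538 / 2.390 ≈ 643.51 px.
Resizing to 619 px wide multiplies everything by 0.4025: 643.51 → 259.00 px.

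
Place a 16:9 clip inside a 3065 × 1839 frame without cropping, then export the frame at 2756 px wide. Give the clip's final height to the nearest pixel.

1550 px

Fitted into 3065×1839, the clip spans the width; its height is 3065 × 9/16 ≈ 1724.06 px.
The frame scales by 2756/3065 = 0.8992; 1724.06 × 0.8992 ≈ 1550.25 px.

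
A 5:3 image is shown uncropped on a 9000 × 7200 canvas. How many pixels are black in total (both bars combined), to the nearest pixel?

16200000 pixels

Since 1.667 > 1.250, the image is width-limited.
That makes the image 5400.0000 px tall (9000 × 3/5).
Leftover height: 7200 − 5400.0000 = 1800.0000 px.
Across the 9000-px span: 1800.0000 × 9000 ≈ 16200000 px.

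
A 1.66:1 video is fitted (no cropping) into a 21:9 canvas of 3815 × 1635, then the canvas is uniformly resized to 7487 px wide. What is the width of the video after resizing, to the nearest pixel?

Fitted into 3815×1635, the video spans the height; its width is 1635 × 1.660 ≈ 2714.10 px.
The frame scales by 7487/3815 = 1.9625; 2714.10 × 1.9625 ≈ 5326.47 px.

5326 px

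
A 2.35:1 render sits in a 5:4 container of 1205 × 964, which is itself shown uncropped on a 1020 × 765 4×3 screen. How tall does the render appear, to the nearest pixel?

First fit — 2.35:1 into 1205×964 spans the width: 1205.00 × 512.77.
5:4 in 1020×765: fills the height, so the intermediate becomes 956.25 × 765.00 — a scale of ×0.7936.
Applying the same ×0.7936: 512.77 → 406.91.

407 px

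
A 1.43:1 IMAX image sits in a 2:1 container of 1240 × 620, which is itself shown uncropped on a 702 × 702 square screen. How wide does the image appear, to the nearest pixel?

1.43:1 IMAX in 1240×620: fills the height, so the image is 886.60 × 620.00.
The 2:1 canvas is width-limited in 702×702, giving 702.00 × 351.00; scale factor 0.5661.
Applying the same ×0.5661: 886.60 → 501.93.

502 px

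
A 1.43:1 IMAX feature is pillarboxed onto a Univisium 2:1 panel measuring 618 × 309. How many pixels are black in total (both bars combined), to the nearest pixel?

54424 pixels

Since 1.430 < 2.000, the feature is height-limited.
Content width = 309 × 1.430 ≈ 441.8700 px.
Leftover width: 618 − 441.8700 = 176.1300 px.
Across the 309-px span: 176.1300 × 309 ≈ 54424 px.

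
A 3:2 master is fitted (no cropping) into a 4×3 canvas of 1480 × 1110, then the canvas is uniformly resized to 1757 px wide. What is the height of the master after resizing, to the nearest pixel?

In the 1480×1110 frame the master fills the width: height = 1480 × 2/3 ≈ 986.67 px.
Resizing to 1757 px wide multiplies everything by 1.1872: 986.67 → 1171.33 px.

1171 px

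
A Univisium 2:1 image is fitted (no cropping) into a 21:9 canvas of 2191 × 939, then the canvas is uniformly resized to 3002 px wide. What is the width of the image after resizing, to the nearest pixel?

2573 px

At 2191×939 the image is height-limited, so width = 939 × 2/1 ≈ 1878.00 px.
Scaling 2191 → 3002 is ×1.3702, so the width becomes 1878.00 × 1.3702 ≈ 2573.14 px.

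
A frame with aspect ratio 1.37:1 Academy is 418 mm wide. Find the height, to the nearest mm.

305 mm

Height = 418 / 1.370 = 305.11.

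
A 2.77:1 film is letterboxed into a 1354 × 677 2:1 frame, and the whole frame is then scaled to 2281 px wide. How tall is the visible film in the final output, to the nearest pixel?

At 1354×677 the film is width-limited, so height = 1354 / 2.770 ≈ 488.81 px.
The frame scales by 2281/1354 = 1.6846; 488.81 × 1.6846 ≈ 823.47 px.

823 px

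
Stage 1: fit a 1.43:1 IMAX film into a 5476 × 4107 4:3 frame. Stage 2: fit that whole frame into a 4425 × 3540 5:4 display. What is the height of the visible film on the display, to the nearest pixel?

3094 px

First fit — 1.43:1 IMAX into 5476×4107 spans the width: 5476.00 × 3829.37.
The 4:3 canvas is width-limited in 4425×3540, giving 4425.00 × 3318.75; scale factor 0.8081.
The film scales with it: height 3829.37 × 0.8081 ≈ 3094.41.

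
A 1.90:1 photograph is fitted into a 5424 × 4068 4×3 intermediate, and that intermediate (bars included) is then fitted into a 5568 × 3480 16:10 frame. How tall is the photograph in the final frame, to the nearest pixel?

First fit — 1.90:1 into 5424×4068 spans the width: 5424.00 × 2854.74.
The 4×3 canvas is height-limited in 5568×3480, giving 4640.00 × 3480.00; scale factor 0.8555.
Applying the same ×0.8555: 2854.74 → 2442.11.

2442 px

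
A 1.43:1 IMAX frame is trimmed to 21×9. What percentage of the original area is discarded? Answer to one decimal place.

The width stays; only height is cut (since 21×9 is wider than 1.43:1 IMAX).
(1.430)/(2.333) ≈ 0.613 of the area survives, leaving 38.71% discarded.

38.7%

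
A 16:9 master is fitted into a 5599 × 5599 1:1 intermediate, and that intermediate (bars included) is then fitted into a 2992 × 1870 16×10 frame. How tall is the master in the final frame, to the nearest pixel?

First fit — 16:9 into 5599×5599 spans the width: 5599.00 × 3149.44.
1:1 in 2992×1870: fills the height, so the intermediate becomes 1870.00 × 1870.00 — a scale of ×0.3340.
The master scales with it: height 3149.44 × 0.3340 ≈ 1051.88.

1052 px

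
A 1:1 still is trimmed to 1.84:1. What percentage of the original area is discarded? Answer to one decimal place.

1.84:1 is wider than 1:1, so the crop keeps the full width and trims the height.
Fraction kept = (1.000)/(1.840) ≈ 54.35%, so 45.65% is lost.

45.7%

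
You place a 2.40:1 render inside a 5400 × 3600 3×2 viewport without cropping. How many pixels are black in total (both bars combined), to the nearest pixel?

7290000 pixels

2.40:1 (2.400) > 3×2 (1.500), so the render fills the width.
That makes the image 2250.0000 px tall (5400 / 2.400).
Leftover height: 3600 − 2250.0000 = 1350.0000 px.
Across the 5400-px span: 1350.0000 × 5400 ≈ 7290000 px.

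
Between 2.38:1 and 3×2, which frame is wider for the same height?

2.38:1

2.38 and 3×2 = 1.5; 2.38 > 1.5.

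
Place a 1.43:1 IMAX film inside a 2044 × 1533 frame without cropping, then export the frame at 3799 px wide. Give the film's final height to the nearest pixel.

Fitted into 2044×1533, the film spans the width; its height is 2044 / 1.430 ≈ 1429.37 px.
Resizing to 3799 px wide multiplies everything by 1.8586: 1429.37 → 2656.64 px.

2657 px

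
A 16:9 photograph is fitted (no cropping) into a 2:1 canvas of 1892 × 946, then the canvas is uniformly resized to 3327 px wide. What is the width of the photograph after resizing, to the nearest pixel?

Fitted into 1892×946, the photograph spans the height; its width is 946 × 16/9 ≈ 1681.78 px.
Resizing to 3327 px wide multiplies everything by 1.7585: 1681.78 → 2957.33 px.

2957 px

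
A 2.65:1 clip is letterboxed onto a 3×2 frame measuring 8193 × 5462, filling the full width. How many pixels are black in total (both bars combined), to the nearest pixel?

That makes the image 3091.6981 px tall (8193 / 2.650).
5462 − 3091.6981 = 2370.3019 px of bars.
Across the 8193-px span: 2370.3019 × 8193 ≈ 19419883 px.

19419883 pixels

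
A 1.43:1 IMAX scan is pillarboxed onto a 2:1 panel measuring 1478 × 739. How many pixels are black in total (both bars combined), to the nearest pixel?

Since 1.430 < 2.000, the scan is height-limited.
Content width = 739 × 1.430 ≈ 1056.7700 px.
Leftover width: 1478 − 1056.7700 = 421.2300 px.
Bar area = 421.2300 × 739 ≈ 311289 px.

311289 pixels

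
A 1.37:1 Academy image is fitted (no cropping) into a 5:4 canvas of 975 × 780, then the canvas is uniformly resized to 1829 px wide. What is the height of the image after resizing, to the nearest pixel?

In the 975×780 frame the image fills the width: height = 975 / 1.370 ≈ 711.68 px.
The frame scales by 1829/975 = 1.8759; 711.68 × 1.8759 ≈ 1335.04 px.

1335 px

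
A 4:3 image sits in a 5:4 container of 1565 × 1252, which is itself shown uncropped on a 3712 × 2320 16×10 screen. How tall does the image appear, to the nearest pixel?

4:3 in 1565×1252: fills the width, so the image is 1565.00 × 1173.75.
5:4 in 3712×2320: fills the height, so the intermediate becomes 2900.00 × 2320.00 — a scale of ×1.8530.
Applying the same ×1.8530: 1173.75 → 2175.00.

2175 px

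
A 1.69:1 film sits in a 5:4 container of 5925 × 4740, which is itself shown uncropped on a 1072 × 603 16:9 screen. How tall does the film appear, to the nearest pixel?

1.69:1 in 5925×4740: fills the width, so the film is 5925.00 × 3505.92.
5:4 in 1072×603: fills the height, so the intermediate becomes 753.75 × 603.00 — a scale of ×0.1272.
Applying the same ×0.1272: 3505.92 → 446.01.

446 px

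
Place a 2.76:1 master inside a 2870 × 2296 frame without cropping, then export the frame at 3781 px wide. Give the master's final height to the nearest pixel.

In the 2870×2296 frame the master fills the width: height = 2870 / 2.760 ≈ 1039.86 px.
Scaling 2870 → 3781 is ×1.3174, so the height becomes 1039.86 × 1.3174 ≈ 1369.93 px.

1370 px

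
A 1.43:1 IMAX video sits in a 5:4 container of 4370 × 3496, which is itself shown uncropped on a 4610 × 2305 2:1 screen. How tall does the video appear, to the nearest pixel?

2015 px

Inside the 4370×3496 canvas the video is width-limited at 4370.00 × 3055.94.
The 5:4 canvas is height-limited in 4610×2305, giving 2881.25 × 2305.00; scale factor 0.6593.
The video scales with it: height 3055.94 × 0.6593 ≈ 2014.86.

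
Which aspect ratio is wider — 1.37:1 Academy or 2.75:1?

1.37 and 2.75; 2.75 > 1.37.

2.75:1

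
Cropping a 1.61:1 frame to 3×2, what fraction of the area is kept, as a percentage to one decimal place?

The height stays; only width is cut (since 3×2 is narrower than 1.61:1).
Fraction kept = (1.500)/(1.610) ≈ 93.17%.

93.2%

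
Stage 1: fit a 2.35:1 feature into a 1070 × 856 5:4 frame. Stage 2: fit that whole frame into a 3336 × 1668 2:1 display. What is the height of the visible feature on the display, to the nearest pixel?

First fit — 2.35:1 into 1070×856 spans the width: 1070.00 × 455.32.
Second fit — the 5:4 canvas into 3336×1668 spans the height: 2085.00 × 1668.00 (×1.9486 from 1070×856).
So the feature's height is 455.32 × 1.9486 ≈ 887.23.

887 px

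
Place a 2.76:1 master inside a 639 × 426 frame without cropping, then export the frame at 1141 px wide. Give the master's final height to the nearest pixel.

At 639×426 the master is width-limited, so height = 639 / 2.760 ≈ 231.52 px.
The frame scales by 1141/639 = 1.7856; 231.52 × 1.7856 ≈ 413.41 px.

413 px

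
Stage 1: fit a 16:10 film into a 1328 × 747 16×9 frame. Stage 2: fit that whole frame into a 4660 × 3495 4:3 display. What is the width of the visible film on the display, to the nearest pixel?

4194 px

Inside the 1328×747 canvas the film is height-limited at 1195.20 × 747.00.
The 16×9 canvas is width-limited in 4660×3495, giving 4660.00 × 2621.25; scale factor 3.5090.
Applying the same ×3.5090: 1195.20 → 4194.00.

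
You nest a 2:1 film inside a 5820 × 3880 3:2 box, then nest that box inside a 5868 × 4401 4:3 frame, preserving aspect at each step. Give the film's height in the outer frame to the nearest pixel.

Inside the 5820×3880 canvas the film is width-limited at 5820.00 × 2910.00.
Second fit — the 3:2 canvas into 5868×4401 spans the width: 5868.00 × 3912.00 (×1.0082 from 5820×3880).
The film scales with it: height 2910.00 × 1.0082 ≈ 2934.00.

2934 px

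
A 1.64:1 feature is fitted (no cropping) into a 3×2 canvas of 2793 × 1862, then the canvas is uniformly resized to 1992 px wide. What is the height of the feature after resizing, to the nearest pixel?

1215 px

Fitted into 2793×1862, the feature spans the width; its height is 2793 / 1.640 ≈ 1703.05 px.
The frame scales by 1992/2793 = 0.7132; 1703.05 × 0.7132 ≈ 1214.63 px.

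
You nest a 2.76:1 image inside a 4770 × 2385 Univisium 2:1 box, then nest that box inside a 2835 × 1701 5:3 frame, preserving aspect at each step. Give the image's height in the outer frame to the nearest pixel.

Inside the 4770×2385 canvas the image is width-limited at 4770.00 × 1728.26.
Second fit — the Univisium 2:1 canvas into 2835×1701 spans the width: 2835.00 × 1417.50 (×0.5943 from 4770×2385).
The image scales with it: height 1728.26 × 0.5943 ≈ 1027.17.

1027 px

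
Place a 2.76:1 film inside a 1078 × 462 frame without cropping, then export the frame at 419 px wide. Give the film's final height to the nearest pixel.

Fitted into 1078×462, the film spans the width; its height is 1078 / 2.760 ≈ 390.58 px.
Resizing to 419 px wide multiplies everything by 0.3887: 390.58 → 151.81 px.

152 px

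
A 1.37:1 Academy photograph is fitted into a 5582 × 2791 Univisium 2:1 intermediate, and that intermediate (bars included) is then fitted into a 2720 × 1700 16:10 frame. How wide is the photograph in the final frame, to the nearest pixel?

1863 px

Inside the 5582×2791 canvas the photograph is height-limited at 3823.67 × 2791.00.
Univisium 2:1 in 2720×1700: fills the width, so the intermediate becomes 2720.00 × 1360.00 — a scale of ×0.4873.
The photograph scales with it: width 3823.67 × 0.4873 ≈ 1863.20.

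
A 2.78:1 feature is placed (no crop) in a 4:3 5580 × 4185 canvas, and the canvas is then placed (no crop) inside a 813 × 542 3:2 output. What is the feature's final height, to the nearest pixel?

260 px

2.78:1 in 5580×4185: fills the width, so the feature is 5580.00 × 2007.19.
Second fit — the 4:3 canvas into 813×542 spans the height: 722.67 × 542.00 (×0.1295 from 5580×4185).
Applying the same ×0.1295: 2007.19 → 259.95.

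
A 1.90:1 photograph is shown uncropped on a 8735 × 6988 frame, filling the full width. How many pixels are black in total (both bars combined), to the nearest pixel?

20882167 pixels

That makes the image 4597.3684 px tall (8735 / 1.900).
Leftover height: 6988 − 4597.3684 = 2390.6316 px.
That's 2390.6316 × 8735 ≈ 20882167 black pixels.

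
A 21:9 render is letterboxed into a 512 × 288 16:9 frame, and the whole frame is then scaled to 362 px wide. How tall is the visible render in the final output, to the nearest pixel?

155 px

At 512×288 the render is width-limited, so height = 512 × 9/21 ≈ 219.43 px.
The frame scales by 362/512 = 0.7070; 219.43 × 0.7070 ≈ 155.14 px.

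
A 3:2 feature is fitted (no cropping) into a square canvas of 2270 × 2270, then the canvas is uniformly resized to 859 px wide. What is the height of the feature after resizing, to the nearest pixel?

At 2270×2270 the feature is width-limited, so height = 2270 × 2/3 ≈ 1513.33 px.
Scaling 2270 → 859 is ×0.3784, so the height becomes 1513.33 × 0.3784 ≈ 572.67 px.

573 px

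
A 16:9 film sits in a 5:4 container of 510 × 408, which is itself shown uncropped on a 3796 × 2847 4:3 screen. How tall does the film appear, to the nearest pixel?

16:9 in 510×408: fills the width, so the film is 510.00 × 286.88.
5:4 in 3796×2847: fills the height, so the intermediate becomes 3558.75 × 2847.00 — a scale of ×6.9779.
Applying the same ×6.9779: 286.88 → 2001.80.

2002 px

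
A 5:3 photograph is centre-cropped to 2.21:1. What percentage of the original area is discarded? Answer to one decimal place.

The width stays; only height is cut (since 2.21:1 is wider than 5:3).
Fraction kept = (1.667)/(2.210) ≈ 75.41%, so 24.59% is lost.

24.6%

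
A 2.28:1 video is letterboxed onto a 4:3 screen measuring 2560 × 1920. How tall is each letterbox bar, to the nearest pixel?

Since 2.280 > 1.333, the video is width-limited.
That makes the image 1122.81 px tall (2560 / 2.280).
Black = 1920 − 1122.81 = 797.19 px, or 398.60 per bar.

399 px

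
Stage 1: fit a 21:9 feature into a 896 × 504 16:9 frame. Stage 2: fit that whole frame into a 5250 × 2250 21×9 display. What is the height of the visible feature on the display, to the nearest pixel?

1714 px

Inside the 896×504 canvas the feature is width-limited at 896.00 × 384.00.
Second fit — the 16:9 canvas into 5250×2250 spans the height: 4000.00 × 2250.00 (×4.4643 from 896×504).
So the feature's height is 384.00 × 4.4643 ≈ 1714.29.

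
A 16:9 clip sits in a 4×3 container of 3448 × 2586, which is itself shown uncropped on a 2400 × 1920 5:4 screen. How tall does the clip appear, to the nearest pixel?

1350 px

First fit — 16:9 into 3448×2586 spans the width: 3448.00 × 1939.50.
The 4×3 canvas is width-limited in 2400×1920, giving 2400.00 × 1800.00; scale factor 0.6961.
The clip scales with it: height 1939.50 × 0.6961 ≈ 1350.00.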